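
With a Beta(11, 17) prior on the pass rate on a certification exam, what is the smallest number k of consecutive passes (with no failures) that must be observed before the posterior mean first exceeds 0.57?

After k passes and 0 failures the posterior is Beta(11+k, 17), with mean (11+k)/(11+17+k).
Set (11+k)/(28+k) > 0.57 and solve: k > (0.57·28 − 11)/(1 − 0.57) = 11.535.
The smallest integer exceeding 11.535 is 12, and checking k=12: (23)/(40) = 0.5750 > 0.57.

k = 12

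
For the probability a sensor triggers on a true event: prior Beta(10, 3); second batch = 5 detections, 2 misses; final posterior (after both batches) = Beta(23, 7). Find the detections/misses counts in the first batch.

Because Beta–binomial updating is additive in the counts, the combined data contributed (α_post−α_prior, β_post−β_prior) successes and failures.
Total across both batches: 23−10=13 detections, 7−3=4 misses.
Subtract the second batch: 13−5=8 detections and 4−2=2 misses.

8 detections and 2 misses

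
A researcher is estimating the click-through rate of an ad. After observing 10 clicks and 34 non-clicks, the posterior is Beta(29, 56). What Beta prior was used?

A Beta(a, b) prior with s successes and f failures in binomial data gives a Beta(a+s, b+f) posterior.
Subtract the data counts: 29−10=19, 56−34=22.

Beta(19, 22)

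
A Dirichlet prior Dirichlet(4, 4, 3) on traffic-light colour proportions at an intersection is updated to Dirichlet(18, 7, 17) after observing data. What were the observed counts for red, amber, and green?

counts (14, 3, 14)

For a Dirichlet(α) prior with multinomial counts c, the posterior is Dirichlet(α + c) componentwise.
Counts are posterior − prior componentwise: 18−4=14, 7−4=3, 17−3=14.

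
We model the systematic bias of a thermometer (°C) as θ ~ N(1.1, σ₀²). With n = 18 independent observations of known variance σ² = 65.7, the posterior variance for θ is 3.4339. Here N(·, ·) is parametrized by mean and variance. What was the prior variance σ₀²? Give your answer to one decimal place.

σ₀² = 58.0

For the Normal–Normal model with known σ², precisions add: τ_n = τ₀ + n/σ².
So 1/σ₀² = 1/3.4339 − 18/65.7 = 0.291214 − 0.273973 = 0.017241.
Hence σ₀² = 1/0.017241 ≈ 58.0.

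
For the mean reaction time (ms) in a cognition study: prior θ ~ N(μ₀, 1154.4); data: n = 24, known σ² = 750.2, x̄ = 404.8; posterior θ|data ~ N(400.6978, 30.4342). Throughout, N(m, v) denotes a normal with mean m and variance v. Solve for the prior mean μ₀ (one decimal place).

μ₀ = 249.2

With known observation variance, the Normal–Normal posterior has precision τ_n = τ₀ + n/σ² and mean μ_n = (τ₀μ₀ + (n/σ²)x̄)/τ_n.
Here τ₀ = 1/1154.4 = 0.000866 and τ_data = 24/750.2 = 0.031991, so τ_n = 0.032857.
Rearranging for μ₀: μ₀ = (μ_n·τ_n − τ_data·x̄)/τ₀ = (400.6978·0.032857 − 0.031991·404.8) / 0.000866 = 0.215771/0.000866 ≈ 249.2.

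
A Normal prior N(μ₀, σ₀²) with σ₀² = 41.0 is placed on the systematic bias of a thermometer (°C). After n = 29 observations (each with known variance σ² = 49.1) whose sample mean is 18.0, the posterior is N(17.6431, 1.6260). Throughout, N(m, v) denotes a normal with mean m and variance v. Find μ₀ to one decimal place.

μ₀ = 9.0

The posterior mean is a precision-weighted average: μ_n = (τ₀μ₀ + τ_data·x̄)/(τ₀+τ_data), with τ₀=1/σ₀² and τ_data=n/σ².
Here τ₀ = 1/41.0 = 0.024390 and τ_data = 29/49.1 = 0.590631, so τ_n = 0.615021.
Rearranging for μ₀: μ₀ = (μ_n·τ_n − τ_data·x̄)/τ₀ = (17.6431·0.615021 − 0.590631·18.0) / 0.024390 = 0.219519/0.024390 ≈ 9.0.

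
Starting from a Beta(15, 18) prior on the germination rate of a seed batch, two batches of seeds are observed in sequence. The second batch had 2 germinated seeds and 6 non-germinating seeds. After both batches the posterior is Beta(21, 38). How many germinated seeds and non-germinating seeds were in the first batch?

Sequential conjugate updates are equivalent to a single update on the pooled data, so total successes = posterior α − prior α and total failures = posterior β − prior β.
Total across both batches: 21−15=6 germinated seeds, 38−18=20 non-germinating seeds.
Subtract the second batch: 6−2=4 germinated seeds and 20−6=14 non-germinating seeds.

4 germinated seeds and 14 non-germinating seeds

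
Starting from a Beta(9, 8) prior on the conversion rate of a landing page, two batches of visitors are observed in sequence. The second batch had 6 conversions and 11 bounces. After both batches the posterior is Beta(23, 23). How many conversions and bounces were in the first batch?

8 conversions and 4 bounces

Because Beta–binomial updating is additive in the counts, the combined data contributed (α_post−α_prior, β_post−β_prior) successes and failures.
Total across both batches: 23−9=14 conversions, 23−8=15 bounces.
Subtract the second batch: 14−6=8 conversions and 15−11=4 bounces.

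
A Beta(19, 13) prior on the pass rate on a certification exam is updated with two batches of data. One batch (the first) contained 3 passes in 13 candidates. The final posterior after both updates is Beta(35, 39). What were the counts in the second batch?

Because Beta–binomial updating is additive in the counts, the combined data contributed (α_post−α_prior, β_post−β_prior) successes and failures.
Total across both batches: 35−19=16 passes, 39−13=26 failures.
Subtract the first batch: 16−3=13 passes and 26−10=16 failures.

13 passes and 16 failures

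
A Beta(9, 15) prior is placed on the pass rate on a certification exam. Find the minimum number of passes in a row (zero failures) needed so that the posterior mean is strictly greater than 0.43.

After k passes and 0 failures the posterior is Beta(9+k, 15), with mean (9+k)/(9+15+k).
Set (9+k)/(24+k) > 0.43 and solve: k > (0.43·24 − 9)/(1 − 0.43) = 2.316.
The smallest integer exceeding 2.316 is 3, and checking k=3: (12)/(27) = 0.4444 > 0.43.

k = 3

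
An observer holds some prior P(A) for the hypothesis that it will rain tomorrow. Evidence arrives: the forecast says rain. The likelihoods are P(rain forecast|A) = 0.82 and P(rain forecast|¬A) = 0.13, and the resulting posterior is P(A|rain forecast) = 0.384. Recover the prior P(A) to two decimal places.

P(A) = 0.09

In odds form, posterior odds = prior odds × likelihood ratio, so prior odds = posterior odds ÷ LR.
Posterior odds = 0.384/(1−0.384) = 0.6234. LR = 0.82/0.13 = 6.3077.
Prior odds = 0.6234/6.3077 = 0.0988, so P(A) = 0.0988/(1+0.0988) ≈ 0.09.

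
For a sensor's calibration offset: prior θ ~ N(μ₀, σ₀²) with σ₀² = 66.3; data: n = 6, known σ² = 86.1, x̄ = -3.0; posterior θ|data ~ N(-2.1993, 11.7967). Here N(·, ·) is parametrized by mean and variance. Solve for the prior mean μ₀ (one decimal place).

μ₀ = 1.5

The posterior mean is a precision-weighted average: μ_n = (τ₀μ₀ + τ_data·x̄)/(τ₀+τ_data), with τ₀=1/σ₀² and τ_data=n/σ².
Here τ₀ = 1/66.3 = 0.015083 and τ_data = 6/86.1 = 0.069686, so τ_n = 0.084769.
Rearranging for μ₀: μ₀ = (μ_n·τ_n − τ_data·x̄)/τ₀ = (-2.1993·0.084769 − 0.069686·-3.0) / 0.015083 = 0.022626/0.015083 ≈ 1.5.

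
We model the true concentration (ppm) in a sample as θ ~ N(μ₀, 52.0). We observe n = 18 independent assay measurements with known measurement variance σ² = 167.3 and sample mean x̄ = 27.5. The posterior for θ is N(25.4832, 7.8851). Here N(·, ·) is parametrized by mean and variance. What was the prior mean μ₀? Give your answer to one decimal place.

The posterior mean is a precision-weighted average: μ_n = (τ₀μ₀ + τ_data·x̄)/(τ₀+τ_data), with τ₀=1/σ₀² and τ_data=n/σ².
Here τ₀ = 1/52.0 = 0.019231 and τ_data = 18/167.3 = 0.107591, so τ_n = 0.126822.
Rearranging for μ₀: μ₀ = (μ_n·τ_n − τ_data·x̄)/τ₀ = (25.4832·0.126822 − 0.107591·27.5) / 0.019231 = 0.273078/0.019231 ≈ 14.2.

μ₀ = 14.2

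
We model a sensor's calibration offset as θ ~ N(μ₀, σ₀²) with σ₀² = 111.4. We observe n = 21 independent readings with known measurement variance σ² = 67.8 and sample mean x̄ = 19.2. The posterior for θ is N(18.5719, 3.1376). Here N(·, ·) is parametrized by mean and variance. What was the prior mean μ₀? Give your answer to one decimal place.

μ₀ = -3.1

With known observation variance, the Normal–Normal posterior has precision τ_n = τ₀ + n/σ² and mean μ_n = (τ₀μ₀ + (n/σ²)x̄)/τ_n.
Here τ₀ = 1/111.4 = 0.008977 and τ_data = 21/67.8 = 0.309735, so τ_n = 0.318712.
Rearranging for μ₀: μ₀ = (μ_n·τ_n − τ_data·x̄)/τ₀ = (18.5719·0.318712 − 0.309735·19.2) / 0.008977 = -0.027825/0.008977 ≈ -3.1.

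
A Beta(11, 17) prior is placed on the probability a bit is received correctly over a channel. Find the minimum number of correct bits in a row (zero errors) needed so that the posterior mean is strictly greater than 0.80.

After k correct bits and 0 errors the posterior is Beta(11+k, 17), with mean (11+k)/(11+17+k).
Set (11+k)/(28+k) > 0.80 and solve: k > (0.80·28 − 11)/(1 − 0.80) = 57.000.
The smallest integer exceeding 57.000 is 58.

k = 58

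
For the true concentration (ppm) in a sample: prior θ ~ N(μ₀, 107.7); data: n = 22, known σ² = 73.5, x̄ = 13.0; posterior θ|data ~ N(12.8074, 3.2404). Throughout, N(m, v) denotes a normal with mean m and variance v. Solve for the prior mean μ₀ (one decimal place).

The posterior mean is a precision-weighted average: μ_n = (τ₀μ₀ + τ_data·x̄)/(τ₀+τ_data), with τ₀=1/σ₀² and τ_data=n/σ².
Here τ₀ = 1/107.7 = 0.009285 and τ_data = 22/73.5 = 0.299320, so τ_n = 0.308605.
Rearranging for μ₀: μ₀ = (μ_n·τ_n − τ_data·x̄)/τ₀ = (12.8074·0.308605 − 0.299320·13.0) / 0.009285 = 0.061268/0.009285 ≈ 6.6.

μ₀ = 6.6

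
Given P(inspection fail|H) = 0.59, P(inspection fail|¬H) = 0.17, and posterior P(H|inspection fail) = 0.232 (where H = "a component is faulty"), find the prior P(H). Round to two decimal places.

P(H) = 0.08

In odds form, posterior odds = prior odds × likelihood ratio, so prior odds = posterior odds ÷ LR.
Posterior odds = 0.232/(1−0.232) = 0.3021. LR = 0.59/0.17 = 3.4706.
Prior odds = 0.3021/3.4706 = 0.0870, so P(H) = 0.0870/(1+0.0870) ≈ 0.08.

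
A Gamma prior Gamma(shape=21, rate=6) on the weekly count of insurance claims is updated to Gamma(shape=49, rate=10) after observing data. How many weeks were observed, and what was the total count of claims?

Gamma–Poisson conjugacy: posterior shape = α + Σxᵢ, posterior rate = β + n.
Matching: Σxᵢ = 49 − 21 = 28 and n = 10 − 6 = 4.

n = 4 weeks with total 28 claims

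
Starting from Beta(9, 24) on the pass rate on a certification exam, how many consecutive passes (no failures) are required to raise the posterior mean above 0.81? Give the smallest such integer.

After k passes and 0 failures the posterior is Beta(9+k, 24), with mean (9+k)/(9+24+k).
Set (9+k)/(33+k) > 0.81 and solve: k > (0.81·33 − 9)/(1 − 0.81) = 93.316.
The smallest integer exceeding 93.316 is 94.

k = 94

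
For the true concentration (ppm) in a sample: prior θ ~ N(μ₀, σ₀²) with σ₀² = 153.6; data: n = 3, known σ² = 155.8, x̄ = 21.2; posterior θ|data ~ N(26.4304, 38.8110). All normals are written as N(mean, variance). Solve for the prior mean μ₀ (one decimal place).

The posterior mean is a precision-weighted average: μ_n = (τ₀μ₀ + τ_data·x̄)/(τ₀+τ_data), with τ₀=1/σ₀² and τ_data=n/σ².
Here τ₀ = 1/153.6 = 0.006510 and τ_data = 3/155.8 = 0.019255, so τ_n = 0.025765.
Rearranging for μ₀: μ₀ = (μ_n·τ_n − τ_data·x̄)/τ₀ = (26.4304·0.025765 − 0.019255·21.2) / 0.006510 = 0.272773/0.006510 ≈ 41.9.

μ₀ = 41.9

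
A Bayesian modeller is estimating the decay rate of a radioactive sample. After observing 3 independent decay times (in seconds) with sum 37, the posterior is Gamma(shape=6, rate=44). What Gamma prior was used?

For an exponential likelihood with a Gamma(α, β) prior on the rate, n observations with total T give posterior Gamma(α+n, β+T).
So α = 6 − 3 = 3 and β = 44 − 37 = 7.

Gamma(shape=3, rate=7)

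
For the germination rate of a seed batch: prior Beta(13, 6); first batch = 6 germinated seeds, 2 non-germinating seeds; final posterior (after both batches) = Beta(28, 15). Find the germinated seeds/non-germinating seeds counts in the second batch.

9 germinated seeds and 7 non-germinating seeds

Sequential conjugate updates are equivalent to a single update on the pooled data, so total successes = posterior α − prior α and total failures = posterior β − prior β.
Total across both batches: 28−13=15 germinated seeds, 15−6=9 non-germinating seeds.
Subtract the first batch: 15−6=9 germinated seeds and 9−2=7 non-germinating seeds.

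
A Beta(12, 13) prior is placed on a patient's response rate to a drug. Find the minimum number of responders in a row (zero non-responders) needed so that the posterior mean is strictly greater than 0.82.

k = 48

After k responders and 0 non-responders the posterior is Beta(12+k, 13), with mean (12+k)/(12+13+k).
Set (12+k)/(25+k) > 0.82 and solve: k > (0.82·25 − 12)/(1 − 0.82) = 47.222.
The smallest integer exceeding 47.222 is 48.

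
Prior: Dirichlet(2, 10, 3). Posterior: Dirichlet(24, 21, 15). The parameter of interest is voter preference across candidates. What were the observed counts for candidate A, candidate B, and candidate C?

counts (22, 11, 12)

For a Dirichlet(α) prior with multinomial counts c, the posterior is Dirichlet(α + c) componentwise.
Counts are posterior − prior componentwise: 24−2=22, 21−10=11, 15−3=12.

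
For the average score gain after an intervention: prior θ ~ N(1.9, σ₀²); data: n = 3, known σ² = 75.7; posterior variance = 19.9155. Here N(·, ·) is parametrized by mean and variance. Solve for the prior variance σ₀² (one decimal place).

σ₀² = 94.5

For the Normal–Normal model with known σ², precisions add: τ_n = τ₀ + n/σ².
So 1/σ₀² = 1/19.9155 − 3/75.7 = 0.050212 − 0.039630 = 0.010582.
Hence σ₀² = 1/0.010582 ≈ 94.5.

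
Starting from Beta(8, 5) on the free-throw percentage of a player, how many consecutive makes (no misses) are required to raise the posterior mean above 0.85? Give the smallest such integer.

k = 21

After k makes and 0 misses the posterior is Beta(8+k, 5), with mean (8+k)/(8+5+k).
Set (8+k)/(13+k) > 0.85 and solve: k > (0.85·13 − 8)/(1 − 0.85) = 20.333.
The smallest integer exceeding 20.333 is 21.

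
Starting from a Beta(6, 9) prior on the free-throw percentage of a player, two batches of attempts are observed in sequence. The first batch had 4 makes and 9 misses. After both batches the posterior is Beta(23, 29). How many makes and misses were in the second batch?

Because Beta–binomial updating is additive in the counts, the combined data contributed (α_post−α_prior, β_post−β_prior) successes and failures.
Total across both batches: 23−6=17 makes, 29−9=20 misses.
Subtract the first batch: 17−4=13 makes and 20−9=11 misses.

13 makes and 11 misses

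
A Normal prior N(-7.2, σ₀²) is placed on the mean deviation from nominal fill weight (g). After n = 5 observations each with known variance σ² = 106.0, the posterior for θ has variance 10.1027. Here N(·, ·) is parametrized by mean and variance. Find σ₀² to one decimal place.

Posterior precision equals prior precision plus data precision: 1/σ_n² = 1/σ₀² + n/σ².
So 1/σ₀² = 1/10.1027 − 5/106.0 = 0.098983 − 0.047170 = 0.051813.
Hence σ₀² = 1/0.051813 ≈ 19.3.

σ₀² = 19.3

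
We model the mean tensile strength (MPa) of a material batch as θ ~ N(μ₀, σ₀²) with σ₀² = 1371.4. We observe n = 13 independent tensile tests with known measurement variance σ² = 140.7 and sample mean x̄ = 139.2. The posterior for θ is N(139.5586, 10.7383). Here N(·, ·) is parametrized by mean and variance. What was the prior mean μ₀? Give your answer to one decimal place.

μ₀ = 185.0

The posterior mean is a precision-weighted average: μ_n = (τ₀μ₀ + τ_data·x̄)/(τ₀+τ_data), with τ₀=1/σ₀² and τ_data=n/σ².
Here τ₀ = 1/1371.4 = 0.000729 and τ_data = 13/140.7 = 0.092395, so τ_n = 0.093124.
Rearranging for μ₀: μ₀ = (μ_n·τ_n − τ_data·x̄)/τ₀ = (139.5586·0.093124 − 0.092395·139.2) / 0.000729 = 0.134871/0.000729 ≈ 185.0.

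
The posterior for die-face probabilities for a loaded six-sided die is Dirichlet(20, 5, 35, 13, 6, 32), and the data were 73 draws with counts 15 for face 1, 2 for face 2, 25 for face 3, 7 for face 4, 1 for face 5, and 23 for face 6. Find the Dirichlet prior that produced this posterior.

For a Dirichlet(α) prior with multinomial counts c, the posterior is Dirichlet(α + c) componentwise.
Subtract each count from the matching posterior parameter: 20−15=5, 5−2=3, 35−25=10, 13−7=6, 6−1=5, 32−23=9.

Dirichlet(5, 3, 10, 6, 5, 9)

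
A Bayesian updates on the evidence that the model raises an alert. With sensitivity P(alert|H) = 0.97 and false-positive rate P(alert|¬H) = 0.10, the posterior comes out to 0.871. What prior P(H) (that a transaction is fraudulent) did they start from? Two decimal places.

P(H) = 0.41

Bayes' rule in odds form gives O(H|E) = O(H)·[P(E|H)/P(E|¬H)], hence O(H) = O(H|E)/LR.
Posterior odds = 0.871/(1−0.871) = 6.7519. LR = 0.97/0.10 = 9.7000.
Prior odds = 6.7519/9.7000 = 0.6961, so P(H) = 0.6961/(1+0.6961) ≈ 0.41.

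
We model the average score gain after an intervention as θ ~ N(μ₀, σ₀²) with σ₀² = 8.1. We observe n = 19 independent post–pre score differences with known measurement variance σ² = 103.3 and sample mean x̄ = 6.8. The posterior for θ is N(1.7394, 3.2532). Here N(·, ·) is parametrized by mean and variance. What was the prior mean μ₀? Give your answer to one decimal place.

μ₀ = -5.8

The posterior mean is a precision-weighted average: μ_n = (τ₀μ₀ + τ_data·x̄)/(τ₀+τ_data), with τ₀=1/σ₀² and τ_data=n/σ².
Here τ₀ = 1/8.1 = 0.123457 and τ_data = 19/103.3 = 0.183930, so τ_n = 0.307387.
Rearranging for μ₀: μ₀ = (μ_n·τ_n − τ_data·x̄)/τ₀ = (1.7394·0.307387 − 0.183930·6.8) / 0.123457 = -0.716055/0.123457 ≈ -5.8.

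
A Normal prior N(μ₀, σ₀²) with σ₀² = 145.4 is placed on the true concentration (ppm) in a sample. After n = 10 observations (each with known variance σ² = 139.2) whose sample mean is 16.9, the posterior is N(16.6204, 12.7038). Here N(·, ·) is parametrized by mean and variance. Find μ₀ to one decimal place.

μ₀ = 13.7

The posterior mean is a precision-weighted average: μ_n = (τ₀μ₀ + τ_data·x̄)/(τ₀+τ_data), with τ₀=1/σ₀² and τ_data=n/σ².
Here τ₀ = 1/145.4 = 0.006878 and τ_data = 10/139.2 = 0.071839, so τ_n = 0.078717.
Rearranging for μ₀: μ₀ = (μ_n·τ_n − τ_data·x̄)/τ₀ = (16.6204·0.078717 − 0.071839·16.9) / 0.006878 = 0.094229/0.006878 ≈ 13.7.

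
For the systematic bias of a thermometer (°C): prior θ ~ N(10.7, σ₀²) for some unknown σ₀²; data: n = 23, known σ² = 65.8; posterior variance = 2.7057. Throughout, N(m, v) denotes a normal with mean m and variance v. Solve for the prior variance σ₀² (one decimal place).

σ₀² = 49.9

For the Normal–Normal model with known σ², precisions add: τ_n = τ₀ + n/σ².
So 1/σ₀² = 1/2.7057 − 23/65.8 = 0.369590 − 0.349544 = 0.020046.
Hence σ₀² = 1/0.020046 ≈ 49.9.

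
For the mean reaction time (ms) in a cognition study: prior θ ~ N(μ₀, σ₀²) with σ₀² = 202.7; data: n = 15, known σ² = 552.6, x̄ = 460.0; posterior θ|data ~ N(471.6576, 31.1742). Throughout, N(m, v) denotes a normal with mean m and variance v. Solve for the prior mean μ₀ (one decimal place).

μ₀ = 535.8

The posterior mean is a precision-weighted average: μ_n = (τ₀μ₀ + τ_data·x̄)/(τ₀+τ_data), with τ₀=1/σ₀² and τ_data=n/σ².
Here τ₀ = 1/202.7 = 0.004933 and τ_data = 15/552.6 = 0.027144, so τ_n = 0.032077.
Rearranging for μ₀: μ₀ = (μ_n·τ_n − τ_data·x̄)/τ₀ = (471.6576·0.032077 − 0.027144·460.0) / 0.004933 = 2.643121/0.004933 ≈ 535.8.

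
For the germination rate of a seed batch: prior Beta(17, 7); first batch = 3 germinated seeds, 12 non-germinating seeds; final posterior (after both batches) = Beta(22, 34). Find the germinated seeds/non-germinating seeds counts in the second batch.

2 germinated seeds and 15 non-germinating seeds

Because Beta–binomial updating is additive in the counts, the combined data contributed (α_post−α_prior, β_post−β_prior) successes and failures.
Total across both batches: 22−17=5 germinated seeds, 34−7=27 non-germinating seeds.
Subtract the first batch: 5−3=2 germinated seeds and 27−12=15 non-germinating seeds.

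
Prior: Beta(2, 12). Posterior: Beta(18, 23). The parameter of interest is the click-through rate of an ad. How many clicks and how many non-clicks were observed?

16 clicks and 11 non-clicks

Under Beta–binomial conjugacy the posterior parameters are (α+s, β+f).
So s = 18 − 2 = 16 and f = 23 − 12 = 11.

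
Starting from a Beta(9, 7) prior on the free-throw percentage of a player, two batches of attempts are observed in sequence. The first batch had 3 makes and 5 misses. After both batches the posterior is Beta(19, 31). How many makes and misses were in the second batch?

Because Beta–binomial updating is additive in the counts, the combined data contributed (α_post−α_prior, β_post−β_prior) successes and failures.
Total across both batches: 19−9=10 makes, 31−7=24 misses.
Subtract the first batch: 10−3=7 makes and 24−5=19 misses.

7 makes and 19 misses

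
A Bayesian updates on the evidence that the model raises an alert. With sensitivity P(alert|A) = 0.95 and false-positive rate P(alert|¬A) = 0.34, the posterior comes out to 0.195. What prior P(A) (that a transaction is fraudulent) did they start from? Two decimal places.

P(A) = 0.08

Bayes' rule in odds form gives O(A|E) = O(A)·[P(E|A)/P(E|¬A)], hence O(A) = O(A|E)/LR.
Posterior odds = 0.195/(1−0.195) = 0.2422. LR = 0.95/0.34 = 2.7941.
Prior odds = 0.2422/2.7941 = 0.0867, so P(A) = 0.0867/(1+0.0867) ≈ 0.08.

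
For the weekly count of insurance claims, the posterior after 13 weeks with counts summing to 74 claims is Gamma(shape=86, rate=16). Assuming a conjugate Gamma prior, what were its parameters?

Gamma(shape=12, rate=3)

Gamma–Poisson conjugacy: posterior shape = α + Σxᵢ, posterior rate = β + n.
So α = 86 − 74 = 12 and β = 16 − 13 = 3.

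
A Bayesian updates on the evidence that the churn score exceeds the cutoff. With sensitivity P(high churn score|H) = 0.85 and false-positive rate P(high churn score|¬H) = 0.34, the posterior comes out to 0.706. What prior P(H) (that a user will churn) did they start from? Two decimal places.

P(H) = 0.49

In odds form, posterior odds = prior odds × likelihood ratio, so prior odds = posterior odds ÷ LR.
Posterior odds = 0.706/(1−0.706) = 2.4014. LR = 0.85/0.34 = 2.5000.
Prior odds = 2.4014/2.5000 = 0.9606, so P(H) = 0.9606/(1+0.9606) ≈ 0.49.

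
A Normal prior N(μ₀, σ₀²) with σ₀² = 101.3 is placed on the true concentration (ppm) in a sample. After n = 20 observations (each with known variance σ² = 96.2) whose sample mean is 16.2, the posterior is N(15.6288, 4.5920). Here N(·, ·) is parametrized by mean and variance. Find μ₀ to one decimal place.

The posterior mean is a precision-weighted average: μ_n = (τ₀μ₀ + τ_data·x̄)/(τ₀+τ_data), with τ₀=1/σ₀² and τ_data=n/σ².
Here τ₀ = 1/101.3 = 0.009872 and τ_data = 20/96.2 = 0.207900, so τ_n = 0.217772.
Rearranging for μ₀: μ₀ = (μ_n·τ_n − τ_data·x̄)/τ₀ = (15.6288·0.217772 − 0.207900·16.2) / 0.009872 = 0.035535/0.009872 ≈ 3.6.

μ₀ = 3.6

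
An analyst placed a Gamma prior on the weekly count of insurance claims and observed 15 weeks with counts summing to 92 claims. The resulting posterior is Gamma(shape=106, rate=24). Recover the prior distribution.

A Gamma(α, β) prior (rate parametrization) on a Poisson rate with n observations summing to S gives posterior Gamma(α+S, β+n).
So α = 106 − 92 = 14 and β = 24 − 15 = 9.

Gamma(shape=14, rate=9)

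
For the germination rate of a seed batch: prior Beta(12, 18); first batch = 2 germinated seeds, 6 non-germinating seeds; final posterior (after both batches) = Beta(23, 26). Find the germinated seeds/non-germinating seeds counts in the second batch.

9 germinated seeds and 2 non-germinating seeds

Because Beta–binomial updating is additive in the counts, the combined data contributed (α_post−α_prior, β_post−β_prior) successes and failures.
Total across both batches: 23−12=11 germinated seeds, 26−18=8 non-germinating seeds.
Subtract the first batch: 11−2=9 germinated seeds and 8−6=2 non-germinating seeds.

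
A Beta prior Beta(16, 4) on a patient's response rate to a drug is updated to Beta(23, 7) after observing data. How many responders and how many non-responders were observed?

7 responders and 3 non-responders

Under Beta–binomial conjugacy the posterior parameters are (α+s, β+f).
Match parameters: s=23−16=7, f=7−4=3.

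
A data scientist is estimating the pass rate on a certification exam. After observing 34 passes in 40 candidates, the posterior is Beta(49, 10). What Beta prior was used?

Beta is conjugate to the binomial likelihood: posterior = Beta(α+s, β+f).
Subtract the data counts: 49−34=15, 10−6=4.

Beta(15, 4)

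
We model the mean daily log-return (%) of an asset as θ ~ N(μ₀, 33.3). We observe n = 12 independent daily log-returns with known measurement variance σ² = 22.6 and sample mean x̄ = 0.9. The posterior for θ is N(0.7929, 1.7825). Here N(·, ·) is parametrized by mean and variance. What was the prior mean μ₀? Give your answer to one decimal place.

The posterior mean is a precision-weighted average: μ_n = (τ₀μ₀ + τ_data·x̄)/(τ₀+τ_data), with τ₀=1/σ₀² and τ_data=n/σ².
Here τ₀ = 1/33.3 = 0.030030 and τ_data = 12/22.6 = 0.530973, so τ_n = 0.561003.
Rearranging for μ₀: μ₀ = (μ_n·τ_n − τ_data·x̄)/τ₀ = (0.7929·0.561003 − 0.530973·0.9) / 0.030030 = -0.033056/0.030030 ≈ -1.1.

μ₀ = -1.1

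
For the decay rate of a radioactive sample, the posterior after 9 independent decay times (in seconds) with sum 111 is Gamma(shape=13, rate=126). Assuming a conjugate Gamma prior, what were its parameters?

Gamma(shape=4, rate=15)

For an exponential likelihood with a Gamma(α, β) prior on the rate, n observations with total T give posterior Gamma(α+n, β+T).
So α = 13 − 9 = 4 and β = 126 − 111 = 15.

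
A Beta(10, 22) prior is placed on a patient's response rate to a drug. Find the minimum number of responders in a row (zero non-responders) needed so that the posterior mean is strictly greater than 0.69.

k = 39

After k responders and 0 non-responders the posterior is Beta(10+k, 22), with mean (10+k)/(10+22+k).
Set (10+k)/(32+k) > 0.69 and solve: k > (0.69·32 − 10)/(1 − 0.69) = 38.968.
The smallest integer exceeding 38.968 is 39.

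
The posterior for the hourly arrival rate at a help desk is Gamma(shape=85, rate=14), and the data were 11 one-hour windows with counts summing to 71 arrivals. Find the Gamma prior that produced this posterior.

Gamma(shape=14, rate=3)

Gamma–Poisson conjugacy: posterior shape = α + Σxᵢ, posterior rate = β + n.
So α = 85 − 71 = 14 and β = 14 − 11 = 3.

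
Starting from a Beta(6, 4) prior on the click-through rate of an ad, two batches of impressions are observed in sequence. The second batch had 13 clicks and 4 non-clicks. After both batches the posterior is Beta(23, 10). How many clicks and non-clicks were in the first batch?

4 clicks and 2 non-clicks

Sequential conjugate updates are equivalent to a single update on the pooled data, so total successes = posterior α − prior α and total failures = posterior β − prior β.
Total across both batches: 23−6=17 clicks, 10−4=6 non-clicks.
Subtract the second batch: 17−13=4 clicks and 6−4=2 non-clicks.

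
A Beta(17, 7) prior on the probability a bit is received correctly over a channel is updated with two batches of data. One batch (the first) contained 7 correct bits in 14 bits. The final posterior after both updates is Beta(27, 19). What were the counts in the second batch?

3 correct bits and 5 errors

Because Beta–binomial updating is additive in the counts, the combined data contributed (α_post−α_prior, β_post−β_prior) successes and failures.
Total across both batches: 27−17=10 correct bits, 19−7=12 errors.
Subtract the first batch: 10−7=3 correct bits and 12−7=5 errors.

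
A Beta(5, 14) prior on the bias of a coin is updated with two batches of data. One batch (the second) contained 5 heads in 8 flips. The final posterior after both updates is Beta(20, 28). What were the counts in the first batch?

Because Beta–binomial updating is additive in the counts, the combined data contributed (α_post−α_prior, β_post−β_prior) successes and failures.
Total across both batches: 20−5=15 heads, 28−14=14 tails.
Subtract the second batch: 15−5=10 heads and 14−3=11 tails.

10 heads and 11 tails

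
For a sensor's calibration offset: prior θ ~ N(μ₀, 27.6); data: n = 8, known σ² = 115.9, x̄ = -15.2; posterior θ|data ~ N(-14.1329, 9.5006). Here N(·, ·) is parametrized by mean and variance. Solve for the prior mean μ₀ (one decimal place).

With known observation variance, the Normal–Normal posterior has precision τ_n = τ₀ + n/σ² and mean μ_n = (τ₀μ₀ + (n/σ²)x̄)/τ_n.
Here τ₀ = 1/27.6 = 0.036232 and τ_data = 8/115.9 = 0.069025, so τ_n = 0.105257.
Rearranging for μ₀: μ₀ = (μ_n·τ_n − τ_data·x̄)/τ₀ = (-14.1329·0.105257 − 0.069025·-15.2) / 0.036232 = -0.438407/0.036232 ≈ -12.1.

μ₀ = -12.1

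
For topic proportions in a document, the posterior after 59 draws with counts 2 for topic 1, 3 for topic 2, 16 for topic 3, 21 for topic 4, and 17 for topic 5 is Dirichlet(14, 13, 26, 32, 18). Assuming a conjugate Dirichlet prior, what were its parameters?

Dirichlet(12, 10, 10, 11, 1)

For a Dirichlet(α) prior with multinomial counts c, the posterior is Dirichlet(α + c) componentwise.
Subtract each count from the matching posterior parameter: 14−2=12, 13−3=10, 26−16=10, 32−21=11, 18−17=1.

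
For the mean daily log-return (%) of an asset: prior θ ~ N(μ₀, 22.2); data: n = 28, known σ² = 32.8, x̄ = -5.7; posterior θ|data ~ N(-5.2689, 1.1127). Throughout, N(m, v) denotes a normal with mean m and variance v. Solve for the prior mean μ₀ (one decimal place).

μ₀ = 2.9

With known observation variance, the Normal–Normal posterior has precision τ_n = τ₀ + n/σ² and mean μ_n = (τ₀μ₀ + (n/σ²)x̄)/τ_n.
Here τ₀ = 1/22.2 = 0.045045 and τ_data = 28/32.8 = 0.853659, so τ_n = 0.898704.
Rearranging for μ₀: μ₀ = (μ_n·τ_n − τ_data·x̄)/τ₀ = (-5.2689·0.898704 − 0.853659·-5.7) / 0.045045 = 0.130675/0.045045 ≈ 2.9.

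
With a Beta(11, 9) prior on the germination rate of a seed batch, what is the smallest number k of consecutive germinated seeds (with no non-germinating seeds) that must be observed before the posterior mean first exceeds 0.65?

k = 6

After k germinated seeds and 0 non-germinating seeds the posterior is Beta(11+k, 9), with mean (11+k)/(11+9+k).
Set (11+k)/(20+k) > 0.65 and solve: k > (0.65·20 − 11)/(1 − 0.65) = 5.714.
The smallest integer exceeding 5.714 is 6, and checking k=6: (17)/(26) = 0.6538 > 0.65.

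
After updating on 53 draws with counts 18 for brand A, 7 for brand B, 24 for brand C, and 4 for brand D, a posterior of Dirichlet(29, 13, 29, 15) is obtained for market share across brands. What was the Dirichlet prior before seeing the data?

For a Dirichlet(α) prior with multinomial counts c, the posterior is Dirichlet(α + c) componentwise.
Subtract each count from the matching posterior parameter: 29−18=11, 13−7=6, 29−24=5, 15−4=11.

Dirichlet(11, 6, 5, 11)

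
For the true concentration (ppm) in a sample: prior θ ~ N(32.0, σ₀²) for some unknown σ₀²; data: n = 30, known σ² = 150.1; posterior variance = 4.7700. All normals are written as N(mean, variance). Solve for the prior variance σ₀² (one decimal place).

σ₀² = 102.3

Posterior precision equals prior precision plus data precision: 1/σ_n² = 1/σ₀² + n/σ².
So 1/σ₀² = 1/4.7700 − 30/150.1 = 0.209644 − 0.199867 = 0.009777.
Hence σ₀² = 1/0.009777 ≈ 102.3.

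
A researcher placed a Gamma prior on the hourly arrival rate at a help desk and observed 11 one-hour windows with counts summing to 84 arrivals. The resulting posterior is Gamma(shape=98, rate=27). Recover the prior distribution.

Gamma(shape=14, rate=16)

A Gamma(α, β) prior (rate parametrization) on a Poisson rate with n observations summing to S gives posterior Gamma(α+S, β+n).
So α = 98 − 84 = 14 and β = 27 − 11 = 16.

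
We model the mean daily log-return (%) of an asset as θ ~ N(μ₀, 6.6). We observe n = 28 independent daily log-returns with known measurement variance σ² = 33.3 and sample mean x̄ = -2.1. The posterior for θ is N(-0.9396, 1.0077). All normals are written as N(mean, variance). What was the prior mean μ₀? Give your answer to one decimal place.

μ₀ = 5.5

The posterior mean is a precision-weighted average: μ_n = (τ₀μ₀ + τ_data·x̄)/(τ₀+τ_data), with τ₀=1/σ₀² and τ_data=n/σ².
Here τ₀ = 1/6.6 = 0.151515 and τ_data = 28/33.3 = 0.840841, so τ_n = 0.992356.
Rearranging for μ₀: μ₀ = (μ_n·τ_n − τ_data·x̄)/τ₀ = (-0.9396·0.992356 − 0.840841·-2.1) / 0.151515 = 0.833348/0.151515 ≈ 5.5.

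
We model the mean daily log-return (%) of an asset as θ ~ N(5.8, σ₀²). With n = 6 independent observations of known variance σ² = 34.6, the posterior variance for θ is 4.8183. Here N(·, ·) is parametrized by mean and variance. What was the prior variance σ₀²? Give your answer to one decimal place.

σ₀² = 29.3

For the Normal–Normal model with known σ², precisions add: τ_n = τ₀ + n/σ².
So 1/σ₀² = 1/4.8183 − 6/34.6 = 0.207542 − 0.173410 = 0.034132.
Hence σ₀² = 1/0.034132 ≈ 29.3.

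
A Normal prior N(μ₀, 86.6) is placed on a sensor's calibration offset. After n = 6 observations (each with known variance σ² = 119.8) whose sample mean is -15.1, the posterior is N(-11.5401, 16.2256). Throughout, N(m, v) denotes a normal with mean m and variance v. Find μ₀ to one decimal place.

With known observation variance, the Normal–Normal posterior has precision τ_n = τ₀ + n/σ² and mean μ_n = (τ₀μ₀ + (n/σ²)x̄)/τ_n.
Here τ₀ = 1/86.6 = 0.011547 and τ_data = 6/119.8 = 0.050083, so τ_n = 0.061630.
Rearranging for μ₀: μ₀ = (μ_n·τ_n − τ_data·x̄)/τ₀ = (-11.5401·0.061630 − 0.050083·-15.1) / 0.011547 = 0.045037/0.011547 ≈ 3.9.

μ₀ = 3.9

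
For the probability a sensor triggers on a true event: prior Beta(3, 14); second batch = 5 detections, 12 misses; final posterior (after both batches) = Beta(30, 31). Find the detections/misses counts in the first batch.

Sequential conjugate updates are equivalent to a single update on the pooled data, so total successes = posterior α − prior α and total failures = posterior β − prior β.
Total across both batches: 30−3=27 detections, 31−14=17 misses.
Subtract the second batch: 27−5=22 detections and 17−12=5 misses.

22 detections and 5 misses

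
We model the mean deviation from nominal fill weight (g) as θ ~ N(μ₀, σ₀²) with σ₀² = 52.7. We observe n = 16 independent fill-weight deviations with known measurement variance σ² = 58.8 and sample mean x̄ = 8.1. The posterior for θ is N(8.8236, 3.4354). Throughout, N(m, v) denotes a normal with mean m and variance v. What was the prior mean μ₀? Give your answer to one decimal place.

The posterior mean is a precision-weighted average: μ_n = (τ₀μ₀ + τ_data·x̄)/(τ₀+τ_data), with τ₀=1/σ₀² and τ_data=n/σ².
Here τ₀ = 1/52.7 = 0.018975 and τ_data = 16/58.8 = 0.272109, so τ_n = 0.291084.
Rearranging for μ₀: μ₀ = (μ_n·τ_n − τ_data·x̄)/τ₀ = (8.8236·0.291084 − 0.272109·8.1) / 0.018975 = 0.364326/0.018975 ≈ 19.2.

μ₀ = 19.2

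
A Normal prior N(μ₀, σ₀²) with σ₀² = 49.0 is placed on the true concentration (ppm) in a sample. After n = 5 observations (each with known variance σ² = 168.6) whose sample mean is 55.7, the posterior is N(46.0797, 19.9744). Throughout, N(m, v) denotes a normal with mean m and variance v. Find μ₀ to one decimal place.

μ₀ = 32.1

The posterior mean is a precision-weighted average: μ_n = (τ₀μ₀ + τ_data·x̄)/(τ₀+τ_data), with τ₀=1/σ₀² and τ_data=n/σ².
Here τ₀ = 1/49.0 = 0.020408 and τ_data = 5/168.6 = 0.029656, so τ_n = 0.050064.
Rearranging for μ₀: μ₀ = (μ_n·τ_n − τ_data·x̄)/τ₀ = (46.0797·0.050064 − 0.029656·55.7) / 0.020408 = 0.655095/0.020408 ≈ 32.1.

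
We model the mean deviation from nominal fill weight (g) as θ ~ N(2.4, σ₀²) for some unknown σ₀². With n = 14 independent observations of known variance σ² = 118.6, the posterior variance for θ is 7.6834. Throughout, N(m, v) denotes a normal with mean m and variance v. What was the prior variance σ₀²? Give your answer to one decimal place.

σ₀² = 82.6

For the Normal–Normal model with known σ², precisions add: τ_n = τ₀ + n/σ².
So 1/σ₀² = 1/7.6834 − 14/118.6 = 0.130151 − 0.118044 = 0.012107.
Hence σ₀² = 1/0.012107 ≈ 82.6.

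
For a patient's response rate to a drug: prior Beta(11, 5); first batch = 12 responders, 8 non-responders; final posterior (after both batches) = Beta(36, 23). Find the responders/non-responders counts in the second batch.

13 responders and 10 non-responders

Because Beta–binomial updating is additive in the counts, the combined data contributed (α_post−α_prior, β_post−β_prior) successes and failures.
Total across both batches: 36−11=25 responders, 23−5=18 non-responders.
Subtract the first batch: 25−12=13 responders and 18−8=10 non-responders.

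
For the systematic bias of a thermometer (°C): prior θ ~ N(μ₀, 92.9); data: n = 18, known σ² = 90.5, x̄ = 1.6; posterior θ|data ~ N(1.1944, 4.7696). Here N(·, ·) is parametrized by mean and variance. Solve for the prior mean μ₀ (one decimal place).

With known observation variance, the Normal–Normal posterior has precision τ_n = τ₀ + n/σ² and mean μ_n = (τ₀μ₀ + (n/σ²)x̄)/τ_n.
Here τ₀ = 1/92.9 = 0.010764 and τ_data = 18/90.5 = 0.198895, so τ_n = 0.209659.
Rearranging for μ₀: μ₀ = (μ_n·τ_n − τ_data·x̄)/τ₀ = (1.1944·0.209659 − 0.198895·1.6) / 0.010764 = -0.067815/0.010764 ≈ -6.3.

μ₀ = -6.3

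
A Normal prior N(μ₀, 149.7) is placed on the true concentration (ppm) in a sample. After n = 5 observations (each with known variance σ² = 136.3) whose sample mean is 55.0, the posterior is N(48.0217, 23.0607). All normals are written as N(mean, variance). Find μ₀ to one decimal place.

The posterior mean is a precision-weighted average: μ_n = (τ₀μ₀ + τ_data·x̄)/(τ₀+τ_data), with τ₀=1/σ₀² and τ_data=n/σ².
Here τ₀ = 1/149.7 = 0.006680 and τ_data = 5/136.3 = 0.036684, so τ_n = 0.043364.
Rearranging for μ₀: μ₀ = (μ_n·τ_n − τ_data·x̄)/τ₀ = (48.0217·0.043364 − 0.036684·55.0) / 0.006680 = 0.064793/0.006680 ≈ 9.7.

μ₀ = 9.7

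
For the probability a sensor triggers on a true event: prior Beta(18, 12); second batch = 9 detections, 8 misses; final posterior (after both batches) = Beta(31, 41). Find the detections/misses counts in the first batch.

4 detections and 21 misses

Because Beta–binomial updating is additive in the counts, the combined data contributed (α_post−α_prior, β_post−β_prior) successes and failures.
Total across both batches: 31−18=13 detections, 41−12=29 misses.
Subtract the second batch: 13−9=4 detections and 29−8=21 misses.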